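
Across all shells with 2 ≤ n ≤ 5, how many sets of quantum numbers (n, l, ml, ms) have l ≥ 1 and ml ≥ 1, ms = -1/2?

20

Per-shell orbital counts meeting the constraint:
n=2 → 1; n=3 → 3; n=4 → 6; n=5 → 10.
Orbitals: 1 + 3 + 6 + 10 = 20. With ms fixed to -1/2 there is one state per orbital, so 20 states.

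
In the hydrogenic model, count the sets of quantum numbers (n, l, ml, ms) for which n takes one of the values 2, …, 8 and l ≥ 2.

350

For each n in the range, tally the orbitals obeying l ≥ 2:
n=3 → 5; n=4 → 12; n=5 → 21; n=6 → 32; n=7 → 45; n=8 → 60.
Orbitals: 5 + 12 + 21 + 32 + 45 + 60 = 175. Including both spin states (ms = ±1/2) gives 2 × 175 = 350 states.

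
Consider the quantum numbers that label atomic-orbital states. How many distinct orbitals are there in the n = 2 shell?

The n = 2 shell contains n² = 2² = 4 orbitals.

4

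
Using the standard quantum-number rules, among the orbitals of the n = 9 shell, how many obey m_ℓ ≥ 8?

1

Per ℓ-value: ℓ=8 → 1.
Total orbitals: 1.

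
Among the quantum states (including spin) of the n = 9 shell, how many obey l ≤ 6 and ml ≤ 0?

56

Go through l = 0, …, 8 (the values permitted for n = 9).
The (l, ml) pairs meeting l ≤ 6 and ml ≤ 0 give: l=0 → 1; l=1 → 2; l=2 → 3; l=3 → 4; l=4 → 5; l=5 → 6; l=6 → 7.
Orbitals: 1 + 2 + 3 + 4 + 5 + 6 + 7 = 28. Each orbital carries two spin states, so 28 × 2 = 56 states.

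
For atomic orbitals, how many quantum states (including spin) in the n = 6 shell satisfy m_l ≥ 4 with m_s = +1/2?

3

The n = 6 shell has l = 0 through 5; check each.
Orbitals with m_l ≥ 4, by l: l=4 → 1; l=5 → 2.
Orbitals: 1 + 2 = 3. With m_s fixed to a single value there is one state per orbital, giving 3 states.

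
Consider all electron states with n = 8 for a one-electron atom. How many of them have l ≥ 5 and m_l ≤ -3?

For n = 8, l ranges over 0 … 7.
The (l, m_l) pairs meeting l ≥ 5 and m_l ≤ -3 give: l=5 → 3; l=6 → 4; l=7 → 5.
Orbitals: 3 + 4 + 5 = 12. Each orbital carries two spin states, so 12 × 2 = 24 states.

24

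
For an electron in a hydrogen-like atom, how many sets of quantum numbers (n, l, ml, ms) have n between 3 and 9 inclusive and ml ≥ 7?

Count contributing orbitals for each principal shell:
n=8 → 1; n=9 → 3.
Orbitals: 1 + 3 = 4. Including both spin states (ms = ±1/2) gives 2 × 4 = 8 states.

8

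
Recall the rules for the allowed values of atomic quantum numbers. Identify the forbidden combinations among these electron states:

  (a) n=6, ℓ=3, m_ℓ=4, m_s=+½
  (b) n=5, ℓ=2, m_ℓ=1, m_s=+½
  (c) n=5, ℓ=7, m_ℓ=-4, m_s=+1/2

(a) has |m_ℓ| = 4 > ℓ = 3, violating −ℓ ≤ m_ℓ ≤ ℓ.
(c) has ℓ = 7 ≥ n = 5, violating 0 ≤ ℓ ≤ n−1.
The remaining set (b) satisfies all four rules.

(a) and (c)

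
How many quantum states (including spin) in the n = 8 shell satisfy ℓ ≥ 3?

110

For n = 8, ℓ ranges over 0 … 7.
The (ℓ, m_ℓ) pairs meeting ℓ ≥ 3 give: ℓ=3 → 7; ℓ=4 → 9; ℓ=5 → 11; ℓ=6 → 13; ℓ=7 → 15.
Orbitals: 7 + 9 + 11 + 13 + 15 = 55. Each orbital carries two spin states, so 55 × 2 = 110 states.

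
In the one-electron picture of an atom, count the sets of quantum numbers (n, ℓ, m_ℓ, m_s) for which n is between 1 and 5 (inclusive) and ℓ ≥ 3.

Count contributing orbitals for each principal shell:
n=4 → 7; n=5 → 16.
Orbitals: 7 + 16 = 23. Including both spin states (m_s = ±1/2) gives 2 × 23 = 46 states.

46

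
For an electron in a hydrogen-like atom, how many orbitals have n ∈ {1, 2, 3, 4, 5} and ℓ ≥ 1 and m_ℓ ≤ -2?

10

Count contributing orbitals for each principal shell:
n=3 → 1; n=4 → 3; n=5 → 6.
Total orbitals: 1 + 3 + 6 = 10.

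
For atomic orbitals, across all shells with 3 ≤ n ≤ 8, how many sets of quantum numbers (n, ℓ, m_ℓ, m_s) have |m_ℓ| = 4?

40

Go shell by shell, enumerating (ℓ, m_ℓ) with |m_ℓ| = 4:
n=5 → 2; n=6 → 4; n=7 → 6; n=8 → 8.
Orbitals: 2 + 4 + 6 + 8 = 20. Including both spin states (m_s = ±1/2) gives 2 × 20 = 40 states.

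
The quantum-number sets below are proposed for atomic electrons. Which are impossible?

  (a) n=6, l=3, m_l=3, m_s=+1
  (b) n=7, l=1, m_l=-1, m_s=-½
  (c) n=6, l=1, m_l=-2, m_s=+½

(a) and (c)

(a) has m_s = +1, but an electron's spin must be ±1/2.
(c) has |m_l| = 2 > l = 1, violating −l ≤ m_l ≤ l.
The remaining set (b) satisfies all four rules.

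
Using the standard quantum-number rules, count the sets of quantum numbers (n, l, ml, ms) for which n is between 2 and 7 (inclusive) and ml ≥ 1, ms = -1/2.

Work shell by shell — for each n, count the (l, ml) pairs that satisfy ml ≥ 1:
n=2 → 1; n=3 → 3; n=4 → 6; n=5 → 10; n=6 → 15; n=7 → 21.
Orbitals: 1 + 3 + 6 + 10 + 15 + 21 = 56. With ms fixed to -1/2 there is one state per orbital, so 56 states.

56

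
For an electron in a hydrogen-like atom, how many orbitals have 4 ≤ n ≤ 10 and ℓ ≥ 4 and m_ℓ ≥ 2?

Go shell by shell, enumerating (ℓ, m_ℓ) with ℓ ≥ 4 and m_ℓ ≥ 2:
n=5 → 3; n=6 → 7; n=7 → 12; n=8 → 18; n=9 → 25; n=10 → 33.
Total orbitals: 3 + 7 + 12 + 18 + 25 + 33 = 98.

98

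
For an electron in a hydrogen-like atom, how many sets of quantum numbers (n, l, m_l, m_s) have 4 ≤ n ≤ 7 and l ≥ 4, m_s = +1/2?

Per-shell orbital counts meeting the constraint:
n=5 → 9; n=6 → 20; n=7 → 33.
Orbitals: 9 + 20 + 33 = 62. With m_s fixed to +1/2 there is one state per orbital, so 62 states.

62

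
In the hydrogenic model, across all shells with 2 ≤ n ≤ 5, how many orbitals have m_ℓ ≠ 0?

40

Work shell by shell — for each n, count the (ℓ, m_ℓ) pairs that satisfy m_ℓ ≠ 0:
n=2 → 2; n=3 → 6; n=4 → 12; n=5 → 20.
Total orbitals: 2 + 6 + 12 + 20 = 40.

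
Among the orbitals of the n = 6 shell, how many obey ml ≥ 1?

15

The n = 6 shell has l = 0 through 5; check each.
Per l-value: l=1 → 1; l=2 → 2; l=3 → 3; l=4 → 4; l=5 → 5.
Total orbitals: 1 + 2 + 3 + 4 + 5 = 15.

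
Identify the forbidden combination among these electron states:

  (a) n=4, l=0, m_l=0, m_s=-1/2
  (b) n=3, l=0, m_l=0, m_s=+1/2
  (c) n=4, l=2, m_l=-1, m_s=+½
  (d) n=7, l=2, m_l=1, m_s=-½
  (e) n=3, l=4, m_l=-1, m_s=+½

(e) has l = 4 ≥ n = 3, violating 0 ≤ l ≤ n−1.
The remaining sets (a), (b), (c), (d) satisfy all four rules.

(e)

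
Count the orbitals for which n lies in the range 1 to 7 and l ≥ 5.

Per-shell orbital counts meeting the constraint:
n=6 → 11; n=7 → 24.
Total orbitals: 11 + 24 = 35.

35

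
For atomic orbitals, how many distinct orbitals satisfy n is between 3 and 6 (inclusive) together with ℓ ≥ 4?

29

Treat each shell separately and count matching orbitals:
n=5 → 9; n=6 → 20.
Total orbitals: 9 + 20 = 29.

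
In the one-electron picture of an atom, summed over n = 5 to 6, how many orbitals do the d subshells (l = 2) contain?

A d subshell (l = 2) exists for every n ≥ 3, so shells n = 5, 6 each contribute one — 2 subshells.
Since each d subshell has 2·2+1 = 5 orbitals, the total is 2 × 5 = 10.

10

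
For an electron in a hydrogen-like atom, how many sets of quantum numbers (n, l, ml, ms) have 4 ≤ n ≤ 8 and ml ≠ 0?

Work shell by shell — for each n, count the (l, ml) pairs that satisfy ml ≠ 0:
n=4 → 12; n=5 → 20; n=6 → 30; n=7 → 42; n=8 → 56.
Orbitals: 12 + 20 + 30 + 42 + 56 = 160. Including both spin states (ms = ±1/2) gives 2 × 160 = 320 states.

320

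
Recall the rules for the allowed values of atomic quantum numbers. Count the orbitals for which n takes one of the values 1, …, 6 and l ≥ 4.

29

Count contributing orbitals for each principal shell:
n=5 → 9; n=6 → 20.
Total orbitals: 9 + 20 = 29.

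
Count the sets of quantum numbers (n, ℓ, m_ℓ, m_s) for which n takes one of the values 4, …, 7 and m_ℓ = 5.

Count contributing orbitals for each principal shell:
n=6 → 1; n=7 → 2.
Orbitals: 1 + 2 = 3. Including both spin states (m_s = ±1/2) gives 2 × 3 = 6 states.

6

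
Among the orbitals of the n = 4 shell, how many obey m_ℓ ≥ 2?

3

The n = 4 shell has ℓ = 0 through 3; check each.
Orbitals with m_ℓ ≥ 2, by ℓ: ℓ=2 → 1; ℓ=3 → 2.
Total orbitals: 1 + 2 = 3.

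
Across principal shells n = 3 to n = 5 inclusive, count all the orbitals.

Shell n has n² orbitals: 3²=9 + 4²=16 + 5²=25 = 50 orbitals.

50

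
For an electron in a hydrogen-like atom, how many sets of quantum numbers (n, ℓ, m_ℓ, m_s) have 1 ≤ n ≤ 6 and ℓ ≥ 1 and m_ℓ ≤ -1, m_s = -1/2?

35

For each n in the range, tally the orbitals obeying ℓ ≥ 1 and m_ℓ ≤ -1:
n=2 → 1; n=3 → 3; n=4 → 6; n=5 → 10; n=6 → 15.
Orbitals: 1 + 3 + 6 + 10 + 15 = 35. With m_s fixed to -1/2 there is one state per orbital, so 35 states.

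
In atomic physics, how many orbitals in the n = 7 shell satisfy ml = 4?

Go through l = 0, …, 6 (the values permitted for n = 7).
Orbitals with ml = 4, by l: l=4 → 1; l=5 → 1; l=6 → 1.
Total orbitals: 1 + 1 + 1 = 3.

3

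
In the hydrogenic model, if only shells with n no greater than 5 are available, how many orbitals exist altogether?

Total orbitals = 1² + 2² + 3² + 4² + 5² = 55.

55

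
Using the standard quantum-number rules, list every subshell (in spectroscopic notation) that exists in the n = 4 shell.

4s, 4p, 4d, 4f

For n = 4, l runs from 0 to 3. In spectroscopic notation l = 0,1,2,… ↔ s,p,d,f,g,h,i, so the subshells are 4s, 4p, 4d, 4f.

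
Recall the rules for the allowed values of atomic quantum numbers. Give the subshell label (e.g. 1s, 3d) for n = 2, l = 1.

l = 1 corresponds to the letter 'p', so the subshell is 2p.

2p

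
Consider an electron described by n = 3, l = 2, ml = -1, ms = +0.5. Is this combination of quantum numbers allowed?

Allowed

n = 3 is a positive integer. l = 2 satisfies 0 ≤ l ≤ n−1 = 2. ml = -1 lies in the range −l … +l (here −2 … 2). ms = +1/2 is one of ±1/2.
All four constraints are satisfied.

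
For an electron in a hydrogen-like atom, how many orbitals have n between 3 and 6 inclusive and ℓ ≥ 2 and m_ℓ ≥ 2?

Work shell by shell — for each n, count the (ℓ, m_ℓ) pairs that satisfy ℓ ≥ 2 and m_ℓ ≥ 2:
n=3 → 1; n=4 → 3; n=5 → 6; n=6 → 10.
Total orbitals: 1 + 3 + 6 + 10 = 20.

20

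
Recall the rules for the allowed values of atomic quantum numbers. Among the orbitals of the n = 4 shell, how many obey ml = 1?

3

The (l, ml) pairs meeting ml = 1 give: l=1 → 1; l=2 → 1; l=3 → 1.
Total orbitals: 1 + 1 + 1 = 3.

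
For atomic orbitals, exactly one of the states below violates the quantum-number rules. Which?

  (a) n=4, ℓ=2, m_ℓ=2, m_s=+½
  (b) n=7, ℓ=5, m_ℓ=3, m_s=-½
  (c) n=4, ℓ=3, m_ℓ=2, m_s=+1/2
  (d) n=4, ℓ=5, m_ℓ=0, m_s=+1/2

(d)

(d) has ℓ = 5 ≥ n = 4, violating 0 ≤ ℓ ≤ n−1.
The remaining sets (a), (b), (c) satisfy all four rules.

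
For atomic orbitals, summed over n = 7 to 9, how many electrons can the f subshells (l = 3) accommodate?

An f subshell (l = 3) exists for every n ≥ 4, so shells n = 7, 8, 9 each contribute one — 3 subshells.
Since each f subshell holds 2(2·3+1) = 14 electrons, the total is 3 × 14 = 42.

42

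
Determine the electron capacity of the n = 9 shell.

A shell holds 2n² electrons: 2 × 9² = 2 × 81 = 162.

162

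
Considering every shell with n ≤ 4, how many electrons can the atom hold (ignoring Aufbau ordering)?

60

Total orbitals = 1² + 2² + 3² + 4² = 30. Doubling for spin gives 60 electrons.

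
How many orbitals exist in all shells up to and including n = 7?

Total orbitals = 1² + 2² + 3² + 4² + 5² + 6² + 7² = 140.

140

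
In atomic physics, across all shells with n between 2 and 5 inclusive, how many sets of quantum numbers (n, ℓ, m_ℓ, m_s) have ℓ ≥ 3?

Count contributing orbitals for each principal shell:
n=4 → 7; n=5 → 16.
Orbitals: 7 + 16 = 23. Including both spin states (m_s = ±1/2) gives 2 × 23 = 46 states.

46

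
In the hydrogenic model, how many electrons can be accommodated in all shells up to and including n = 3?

28

Total orbitals = 1² + 2² + 3² = 14. Doubling for spin gives 28 electrons.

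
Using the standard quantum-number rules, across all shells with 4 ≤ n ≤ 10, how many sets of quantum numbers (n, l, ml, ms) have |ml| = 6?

Count contributing orbitals for each principal shell:
n=7 → 2; n=8 → 4; n=9 → 6; n=10 → 8.
Orbitals: 2 + 4 + 6 + 8 = 20. Including both spin states (ms = ±1/2) gives 2 × 20 = 40 states.

40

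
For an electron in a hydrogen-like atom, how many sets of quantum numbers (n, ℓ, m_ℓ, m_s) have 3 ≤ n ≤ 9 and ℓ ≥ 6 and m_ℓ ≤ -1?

Go shell by shell, enumerating (ℓ, m_ℓ) with ℓ ≥ 6 and m_ℓ ≤ -1:
n=7 → 6; n=8 → 13; n=9 → 21.
Orbitals: 6 + 13 + 21 = 40. Including both spin states (m_s = ±1/2) gives 2 × 40 = 80 states.

80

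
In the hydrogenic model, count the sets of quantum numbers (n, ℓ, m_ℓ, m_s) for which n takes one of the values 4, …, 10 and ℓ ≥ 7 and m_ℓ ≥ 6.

32

Per-shell orbital counts meeting the constraint:
n=8 → 2; n=9 → 5; n=10 → 9.
Orbitals: 2 + 5 + 9 = 16. Including both spin states (m_s = ±1/2) gives 2 × 16 = 32 states.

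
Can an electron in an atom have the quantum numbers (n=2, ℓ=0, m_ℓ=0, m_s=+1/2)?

Yes

n = 2 is a positive integer. ℓ = 0 satisfies 0 ≤ ℓ ≤ n−1 = 1. m_ℓ = 0 lies in the range −ℓ … +ℓ (here 0). m_s = +1/2 is one of ±1/2.
All four constraints are satisfied.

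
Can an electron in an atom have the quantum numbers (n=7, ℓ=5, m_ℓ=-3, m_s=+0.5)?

Yes

n = 7 is a positive integer. ℓ = 5 satisfies 0 ≤ ℓ ≤ n−1 = 6. m_ℓ = -3 lies in the range −ℓ … +ℓ (here −5 … 5). m_s = +1/2 is one of ±1/2.
All four constraints are satisfied.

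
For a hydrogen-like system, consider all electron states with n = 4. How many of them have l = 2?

Go through l = 0, …, 3 (the values permitted for n = 4).
The (l, ml) pairs meeting l = 2 give: l=2 → 5.
Orbitals: 5. Each orbital carries two spin states, so 5 × 2 = 10 states.

10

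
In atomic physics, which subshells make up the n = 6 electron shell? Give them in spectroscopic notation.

6s, 6p, 6d, 6f, 6g, 6h

For n = 6, ℓ runs from 0 to 5. In spectroscopic notation ℓ = 0,1,2,… ↔ s,p,d,f,g,h,i, so the subshells are 6s, 6p, 6d, 6f, 6g, 6h.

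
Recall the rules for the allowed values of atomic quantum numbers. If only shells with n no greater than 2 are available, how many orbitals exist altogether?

Total orbitals = 1² + 2² = 5.

5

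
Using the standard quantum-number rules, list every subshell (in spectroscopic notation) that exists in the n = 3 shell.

3s, 3p, 3d

For n = 3, l runs from 0 to 2. In spectroscopic notation l = 0,1,2,… ↔ s,p,d,f,g,h,i, so the subshells are 3s, 3p, 3d.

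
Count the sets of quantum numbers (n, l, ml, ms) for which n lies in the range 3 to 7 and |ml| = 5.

Per-shell orbital counts meeting the constraint:
n=6 → 2; n=7 → 4.
Orbitals: 2 + 4 = 6. Including both spin states (ms = ±1/2) gives 2 × 6 = 12 states.

12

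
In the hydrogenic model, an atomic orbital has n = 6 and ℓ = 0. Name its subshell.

6s

ℓ = 0 corresponds to the letter 's', so the subshell is 6s.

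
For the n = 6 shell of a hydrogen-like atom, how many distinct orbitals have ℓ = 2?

5

The (ℓ, m_ℓ) pairs meeting ℓ = 2 give: ℓ=2 → 5.
Total orbitals: 5.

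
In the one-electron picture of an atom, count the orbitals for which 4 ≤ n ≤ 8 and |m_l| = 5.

Go shell by shell, enumerating (l, m_l) with |m_l| = 5:
n=6 → 2; n=7 → 4; n=8 → 6.
Total orbitals: 2 + 4 + 6 = 12.

12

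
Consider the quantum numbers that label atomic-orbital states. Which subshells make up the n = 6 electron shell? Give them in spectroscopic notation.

For n = 6, l runs from 0 to 5. In spectroscopic notation l = 0,1,2,… ↔ s,p,d,f,g,h,i, so the subshells are 6s, 6p, 6d, 6f, 6g, 6h.

6s, 6p, 6d, 6f, 6g, 6h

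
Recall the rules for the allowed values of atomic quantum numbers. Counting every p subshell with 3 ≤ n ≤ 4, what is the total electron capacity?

12

A p subshell (l = 1) exists for every n ≥ 2, so shells n = 3, 4 each contribute one — 2 subshells.
Since each p subshell holds 2(2·1+1) = 6 electrons, the total is 2 × 6 = 12.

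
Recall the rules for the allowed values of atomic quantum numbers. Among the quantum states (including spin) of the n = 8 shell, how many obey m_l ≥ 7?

2

For n = 8, l ranges over 0 … 7.
Contributions: l=7 → 1.
Orbitals: 1. Each orbital carries two spin states, so 1 × 2 = 2 states.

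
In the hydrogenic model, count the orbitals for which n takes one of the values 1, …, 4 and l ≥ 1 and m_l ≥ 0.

16

For each n in the range, tally the orbitals obeying l ≥ 1 and m_l ≥ 0:
n=2 → 2; n=3 → 5; n=4 → 9.
Total orbitals: 2 + 5 + 9 = 16.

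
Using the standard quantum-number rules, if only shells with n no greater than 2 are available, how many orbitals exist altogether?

5

Total orbitals = 1² + 2² = 5.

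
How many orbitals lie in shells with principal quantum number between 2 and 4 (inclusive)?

Shell n has n² orbitals: 2²=4 + 3²=9 + 4²=16 = 29 orbitals.

29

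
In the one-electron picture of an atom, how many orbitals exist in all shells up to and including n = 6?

91

Total orbitals = 1² + 2² + 3² + 4² + 5² + 6² = 91.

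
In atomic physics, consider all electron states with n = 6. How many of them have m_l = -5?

2

For n = 6, l ranges over 0 … 5.
Orbitals with m_l = -5, by l: l=5 → 1.
Orbitals: 1. Each orbital carries two spin states, so 1 × 2 = 2 states.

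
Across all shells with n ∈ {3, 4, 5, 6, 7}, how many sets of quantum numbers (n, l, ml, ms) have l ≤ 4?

200

Treat each shell separately and count matching orbitals:
n=3 → 9; n=4 → 16; n=5 → 25; n=6 → 25; n=7 → 25.
Orbitals: 9 + 16 + 25 + 25 + 25 = 100. Including both spin states (ms = ±1/2) gives 2 × 100 = 200 states.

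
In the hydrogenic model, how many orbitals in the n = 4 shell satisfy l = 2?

For n = 4, l ranges over 0 … 3.
Contributions: l=2 → 5.
Total orbitals: 5.

5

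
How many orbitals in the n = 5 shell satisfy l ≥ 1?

For n = 5, l ranges over 0 … 4.
Orbitals with l ≥ 1, by l: l=1 → 3; l=2 → 5; l=3 → 7; l=4 → 9.
Total orbitals: 3 + 5 + 7 + 9 = 24.

24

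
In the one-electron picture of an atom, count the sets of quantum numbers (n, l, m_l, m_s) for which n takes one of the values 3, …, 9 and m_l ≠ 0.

Per-shell orbital counts meeting the constraint:
n=3 → 6; n=4 → 12; n=5 → 20; n=6 → 30; n=7 → 42; n=8 → 56; n=9 → 72.
Orbitals: 6 + 12 + 20 + 30 + 42 + 56 + 72 = 238. Including both spin states (m_s = ±1/2) gives 2 × 238 = 476 states.

476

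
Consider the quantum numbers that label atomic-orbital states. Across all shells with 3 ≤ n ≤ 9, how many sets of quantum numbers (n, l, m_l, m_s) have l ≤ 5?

Count contributing orbitals for each principal shell:
n=3 → 9; n=4 → 16; n=5 → 25; n=6 → 36; n=7 → 36; n=8 → 36; n=9 → 36.
Orbitals: 9 + 16 + 25 + 36 + 36 + 36 + 36 = 194. Including both spin states (m_s = ±1/2) gives 2 × 194 = 388 states.

388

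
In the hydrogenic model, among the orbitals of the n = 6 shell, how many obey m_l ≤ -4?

3

Go through l = 0, …, 5 (the values permitted for n = 6).
Per l-value: l=4 → 1; l=5 → 2.
Total orbitals: 1 + 2 = 3.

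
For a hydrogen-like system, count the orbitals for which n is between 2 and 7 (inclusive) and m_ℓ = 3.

10

Work shell by shell — for each n, count the (ℓ, m_ℓ) pairs that satisfy m_ℓ = 3:
n=4 → 1; n=5 → 2; n=6 → 3; n=7 → 4.
Total orbitals: 1 + 2 + 3 + 4 = 10.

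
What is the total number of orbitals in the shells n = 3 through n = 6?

86

Shell n has n² orbitals: 3²=9 + 4²=16 + 5²=25 + 6²=36 = 86 orbitals.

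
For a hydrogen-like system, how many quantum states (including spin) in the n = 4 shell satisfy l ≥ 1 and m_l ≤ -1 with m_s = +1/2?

6

For n = 4, l ranges over 0 … 3.
Contributions: l=1 → 1; l=2 → 2; l=3 → 3.
Orbitals: 1 + 2 + 3 = 6. With m_s fixed to a single value there is one state per orbital, giving 6 states.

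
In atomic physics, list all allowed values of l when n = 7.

0, 1, 2, 3, 4, 5, 6

l is an integer with 0 ≤ l ≤ n−1, so for n = 7: l = 0, 1, 2, 3, 4, 5, 6.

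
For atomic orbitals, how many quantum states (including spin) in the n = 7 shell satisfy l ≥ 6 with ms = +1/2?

The n = 7 shell has l = 0 through 6; check each.
Contributions: l=6 → 13.
Orbitals: 13. With ms fixed to a single value there is one state per orbital, giving 13 states.

13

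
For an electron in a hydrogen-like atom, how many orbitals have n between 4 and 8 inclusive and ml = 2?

20

Go shell by shell, enumerating (l, ml) with ml = 2:
n=4 → 2; n=5 → 3; n=6 → 4; n=7 → 5; n=8 → 6.
Total orbitals: 2 + 3 + 4 + 5 + 6 = 20.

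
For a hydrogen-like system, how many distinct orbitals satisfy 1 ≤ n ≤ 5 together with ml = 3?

For each n in the range, tally the orbitals obeying ml = 3:
n=4 → 1; n=5 → 2.
Total orbitals: 1 + 2 = 3.

3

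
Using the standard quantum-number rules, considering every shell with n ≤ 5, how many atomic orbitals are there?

55

Total orbitals = 1² + 2² + 3² + 4² + 5² = 55.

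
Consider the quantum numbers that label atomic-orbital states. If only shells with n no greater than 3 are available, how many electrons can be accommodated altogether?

28

Total orbitals = 1² + 2² + 3² = 14. Doubling for spin gives 28 electrons.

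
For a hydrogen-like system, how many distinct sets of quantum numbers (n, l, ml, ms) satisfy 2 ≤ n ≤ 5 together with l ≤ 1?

For each n in the range, tally the orbitals obeying l ≤ 1:
n=2 → 4; n=3 → 4; n=4 → 4; n=5 → 4.
Orbitals: 4 + 4 + 4 + 4 = 16. Including both spin states (ms = ±1/2) gives 2 × 16 = 32 states.

32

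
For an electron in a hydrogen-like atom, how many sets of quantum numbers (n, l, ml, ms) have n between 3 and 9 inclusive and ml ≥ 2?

168

Per-shell orbital counts meeting the constraint:
n=3 → 1; n=4 → 3; n=5 → 6; n=6 → 10; n=7 → 15; n=8 → 21; n=9 → 28.
Orbitals: 1 + 3 + 6 + 10 + 15 + 21 + 28 = 84. Including both spin states (ms = ±1/2) gives 2 × 84 = 168 states.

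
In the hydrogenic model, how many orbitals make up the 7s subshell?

1

A subshell has 2l+1 orbitals; with l = 0, that's 1.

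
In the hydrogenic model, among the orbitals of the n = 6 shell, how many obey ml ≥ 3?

With n = 6 the allowed l are 0, 1, …, 5.
Contributions: l=3 → 1; l=4 → 2; l=5 → 3.
Total orbitals: 1 + 2 + 3 = 6.

6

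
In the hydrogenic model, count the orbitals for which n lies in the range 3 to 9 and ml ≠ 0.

Go shell by shell, enumerating (l, ml) with ml ≠ 0:
n=3 → 6; n=4 → 12; n=5 → 20; n=6 → 30; n=7 → 42; n=8 → 56; n=9 → 72.
Total orbitals: 6 + 12 + 20 + 30 + 42 + 56 + 72 = 238.

238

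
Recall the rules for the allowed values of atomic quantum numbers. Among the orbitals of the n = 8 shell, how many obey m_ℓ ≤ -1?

28

Go through ℓ = 0, …, 7 (the values permitted for n = 8).
Contributions: ℓ=1 → 1; ℓ=2 → 2; ℓ=3 → 3; ℓ=4 → 4; ℓ=5 → 5; ℓ=6 → 6; ℓ=7 → 7.
Total orbitals: 1 + 2 + 3 + 4 + 5 + 6 + 7 = 28.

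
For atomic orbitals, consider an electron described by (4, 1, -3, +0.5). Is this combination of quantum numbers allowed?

The magnetic quantum number must satisfy −l ≤ ml ≤ l. With l = 1, ml can only be -1, 0, 1, so ml = -3 is forbidden.

No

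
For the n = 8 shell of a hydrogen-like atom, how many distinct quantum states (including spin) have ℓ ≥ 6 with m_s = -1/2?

With n = 8 the allowed ℓ are 0, 1, …, 7.
Per ℓ-value: ℓ=6 → 13; ℓ=7 → 15.
Orbitals: 13 + 15 = 28. With m_s fixed to a single value there is one state per orbital, giving 28 states.

28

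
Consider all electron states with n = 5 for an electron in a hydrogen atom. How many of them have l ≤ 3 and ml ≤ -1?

Go through l = 0, …, 4 (the values permitted for n = 5).
The (l, ml) pairs meeting l ≤ 3 and ml ≤ -1 give: l=1 → 1; l=2 → 2; l=3 → 3.
Orbitals: 1 + 2 + 3 = 6. Each orbital carries two spin states, so 6 × 2 = 12 states.

12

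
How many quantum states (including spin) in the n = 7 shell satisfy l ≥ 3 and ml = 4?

6

Go through l = 0, …, 6 (the values permitted for n = 7).
The (l, ml) pairs meeting l ≥ 3 and ml = 4 give: l=4 → 1; l=5 → 1; l=6 → 1.
Orbitals: 1 + 1 + 1 = 3. Each orbital carries two spin states, so 3 × 2 = 6 states.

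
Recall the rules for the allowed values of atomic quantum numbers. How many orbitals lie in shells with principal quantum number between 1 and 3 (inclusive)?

Shell n has n² orbitals: 1²=1 + 2²=4 + 3²=9 = 14 orbitals.

14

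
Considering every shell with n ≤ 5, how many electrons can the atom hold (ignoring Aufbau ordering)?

Total orbitals = 1² + 2² + 3² + 4² + 5² = 55. Doubling for spin gives 110 electrons.

110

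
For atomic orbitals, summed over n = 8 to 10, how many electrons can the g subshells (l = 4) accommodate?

A g subshell (l = 4) exists for every n ≥ 5, so shells n = 8, 9, 10 each contribute one — 3 subshells.
Since each g subshell holds 2(2·4+1) = 18 electrons, the total is 3 × 18 = 54.

54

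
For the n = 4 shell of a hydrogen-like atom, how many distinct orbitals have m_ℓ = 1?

The n = 4 shell has ℓ = 0 through 3; check each.
The (ℓ, m_ℓ) pairs meeting m_ℓ = 1 give: ℓ=1 → 1; ℓ=2 → 1; ℓ=3 → 1.
Total orbitals: 1 + 1 + 1 = 3.

3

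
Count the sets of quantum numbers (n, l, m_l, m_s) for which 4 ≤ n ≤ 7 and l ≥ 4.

124

For each n in the range, tally the orbitals obeying l ≥ 4:
n=5 → 9; n=6 → 20; n=7 → 33.
Orbitals: 9 + 20 + 33 = 62. Including both spin states (m_s = ±1/2) gives 2 × 62 = 124 states.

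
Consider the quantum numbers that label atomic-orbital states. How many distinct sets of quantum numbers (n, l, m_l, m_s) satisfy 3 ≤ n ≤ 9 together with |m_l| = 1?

140

Go shell by shell, enumerating (l, m_l) with |m_l| = 1:
n=3 → 4; n=4 → 6; n=5 → 8; n=6 → 10; n=7 → 12; n=8 → 14; n=9 → 16.
Orbitals: 4 + 6 + 8 + 10 + 12 + 14 + 16 = 70. Including both spin states (m_s = ±1/2) gives 2 × 70 = 140 states.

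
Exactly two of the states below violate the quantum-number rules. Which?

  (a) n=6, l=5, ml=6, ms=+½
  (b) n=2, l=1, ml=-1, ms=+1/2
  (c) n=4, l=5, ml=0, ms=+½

(a) and (c)

(a) has |ml| = 6 > l = 5, violating −l ≤ ml ≤ l.
(c) has l = 5 ≥ n = 4, violating 0 ≤ l ≤ n−1.
The remaining set (b) satisfies all four rules.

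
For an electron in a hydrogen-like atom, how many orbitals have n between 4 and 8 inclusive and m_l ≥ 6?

Work shell by shell — for each n, count the (l, m_l) pairs that satisfy m_l ≥ 6:
n=7 → 1; n=8 → 3.
Total orbitals: 1 + 3 = 4.

4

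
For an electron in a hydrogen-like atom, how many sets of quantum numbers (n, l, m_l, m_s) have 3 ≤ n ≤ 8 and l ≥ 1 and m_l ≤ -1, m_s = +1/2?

83

For each n in the range, tally the orbitals obeying l ≥ 1 and m_l ≤ -1:
n=3 → 3; n=4 → 6; n=5 → 10; n=6 → 15; n=7 → 21; n=8 → 28.
Orbitals: 3 + 6 + 10 + 15 + 21 + 28 = 83. With m_s fixed to +1/2 there is one state per orbital, so 83 states.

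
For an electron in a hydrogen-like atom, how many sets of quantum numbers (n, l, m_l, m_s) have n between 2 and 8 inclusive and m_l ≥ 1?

168

Treat each shell separately and count matching orbitals:
n=2 → 1; n=3 → 3; n=4 → 6; n=5 → 10; n=6 → 15; n=7 → 21; n=8 → 28.
Orbitals: 1 + 3 + 6 + 10 + 15 + 21 + 28 = 84. Including both spin states (m_s = ±1/2) gives 2 × 84 = 168 states.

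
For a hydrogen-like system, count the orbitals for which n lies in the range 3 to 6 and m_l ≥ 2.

Go shell by shell, enumerating (l, m_l) with m_l ≥ 2:
n=3 → 1; n=4 → 3; n=5 → 6; n=6 → 10.
Total orbitals: 1 + 3 + 6 + 10 = 20.

20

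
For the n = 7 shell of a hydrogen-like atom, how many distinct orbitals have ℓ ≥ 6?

13

Go through ℓ = 0, …, 6 (the values permitted for n = 7).
The (ℓ, m_ℓ) pairs meeting ℓ ≥ 6 give: ℓ=6 → 13.
Total orbitals: 13.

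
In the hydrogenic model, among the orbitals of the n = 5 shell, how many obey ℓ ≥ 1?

24

Go through ℓ = 0, …, 4 (the values permitted for n = 5).
Orbitals with ℓ ≥ 1, by ℓ: ℓ=1 → 3; ℓ=2 → 5; ℓ=3 → 7; ℓ=4 → 9.
Total orbitals: 3 + 5 + 7 + 9 = 24.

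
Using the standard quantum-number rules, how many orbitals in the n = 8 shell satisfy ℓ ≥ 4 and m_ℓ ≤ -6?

3

The (ℓ, m_ℓ) pairs meeting ℓ ≥ 4 and m_ℓ ≤ -6 give: ℓ=6 → 1; ℓ=7 → 2.
Total orbitals: 1 + 2 = 3.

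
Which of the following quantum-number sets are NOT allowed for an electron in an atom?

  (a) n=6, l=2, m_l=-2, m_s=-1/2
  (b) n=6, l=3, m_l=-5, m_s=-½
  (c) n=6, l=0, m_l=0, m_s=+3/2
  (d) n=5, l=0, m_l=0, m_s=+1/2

(b) has |m_l| = 5 > l = 3, violating −l ≤ m_l ≤ l.
(c) has m_s = +3/2, but an electron's spin must be ±1/2.
The remaining sets (a), (d) satisfy all four rules.

(b) and (c)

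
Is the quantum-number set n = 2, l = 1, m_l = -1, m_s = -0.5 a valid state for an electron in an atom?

Allowed

n = 2 is a positive integer. l = 1 satisfies 0 ≤ l ≤ n−1 = 1. m_l = -1 lies in the range −l … +l (here −1 … 1). m_s = -1/2 is one of ±1/2.
All four constraints are satisfied.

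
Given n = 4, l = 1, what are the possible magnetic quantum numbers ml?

-1, 0, 1

ml takes every integer from −l to +l. With l = 1 that gives the 3 values -1, 0, 1.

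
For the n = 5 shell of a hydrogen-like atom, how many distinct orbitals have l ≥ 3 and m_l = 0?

The n = 5 shell has l = 0 through 4; check each.
Contributions: l=3 → 1; l=4 → 1.
Total orbitals: 1 + 1 = 2.

2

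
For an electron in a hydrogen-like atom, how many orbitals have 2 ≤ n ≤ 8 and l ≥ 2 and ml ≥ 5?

Go shell by shell, enumerating (l, ml) with l ≥ 2 and ml ≥ 5:
n=6 → 1; n=7 → 3; n=8 → 6.
Total orbitals: 1 + 3 + 6 = 10.

10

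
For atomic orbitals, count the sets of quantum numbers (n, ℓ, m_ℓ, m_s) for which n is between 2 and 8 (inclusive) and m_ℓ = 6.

For each n in the range, tally the orbitals obeying m_ℓ = 6:
n=7 → 1; n=8 → 2.
Orbitals: 1 + 2 = 3. Including both spin states (m_s = ±1/2) gives 2 × 3 = 6 states.

6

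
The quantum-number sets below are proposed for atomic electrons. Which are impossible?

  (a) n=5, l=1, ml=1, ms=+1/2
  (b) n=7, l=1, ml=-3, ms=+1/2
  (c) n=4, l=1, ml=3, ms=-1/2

(b) has |ml| = 3 > l = 1, violating −l ≤ ml ≤ l.
(c) has |ml| = 3 > l = 1, violating −l ≤ ml ≤ l.
The remaining set (a) satisfies all four rules.

(b) and (c)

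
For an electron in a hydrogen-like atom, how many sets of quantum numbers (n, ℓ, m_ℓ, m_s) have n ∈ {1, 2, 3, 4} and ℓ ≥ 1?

52

For each n in the range, tally the orbitals obeying ℓ ≥ 1:
n=2 → 3; n=3 → 8; n=4 → 15.
Orbitals: 3 + 8 + 15 = 26. Including both spin states (m_s = ±1/2) gives 2 × 26 = 52 states.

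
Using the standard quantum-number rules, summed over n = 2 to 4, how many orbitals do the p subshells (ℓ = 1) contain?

A p subshell (ℓ = 1) exists for every n ≥ 2, so shells n = 2, 3, 4 each contribute one — 3 subshells.
Since each p subshell has 2·1+1 = 3 orbitals, the total is 3 × 3 = 9.

9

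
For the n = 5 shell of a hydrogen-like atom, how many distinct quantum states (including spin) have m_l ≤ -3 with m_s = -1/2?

Go through l = 0, …, 4 (the values permitted for n = 5).
Contributions: l=3 → 1; l=4 → 2.
Orbitals: 1 + 2 = 3. With m_s fixed to a single value there is one state per orbital, giving 3 states.

3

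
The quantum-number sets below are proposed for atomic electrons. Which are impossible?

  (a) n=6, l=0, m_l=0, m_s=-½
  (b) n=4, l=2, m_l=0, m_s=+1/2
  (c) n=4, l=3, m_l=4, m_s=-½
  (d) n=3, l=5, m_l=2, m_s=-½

(c) and (d)

(c) has |m_l| = 4 > l = 3, violating −l ≤ m_l ≤ l.
(d) has l = 5 ≥ n = 3, violating 0 ≤ l ≤ n−1.
The remaining sets (a), (b) satisfy all four rules.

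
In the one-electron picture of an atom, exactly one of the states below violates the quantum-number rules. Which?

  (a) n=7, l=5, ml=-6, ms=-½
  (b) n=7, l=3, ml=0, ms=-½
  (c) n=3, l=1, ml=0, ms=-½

(a) has |ml| = 6 > l = 5, violating −l ≤ ml ≤ l.
The remaining sets (b), (c) satisfy all four rules.

(a)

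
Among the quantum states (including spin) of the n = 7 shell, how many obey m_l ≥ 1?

42

The (l, m_l) pairs meeting m_l ≥ 1 give: l=1 → 1; l=2 → 2; l=3 → 3; l=4 → 4; l=5 → 5; l=6 → 6.
Orbitals: 1 + 2 + 3 + 4 + 5 + 6 = 21. Each orbital carries two spin states, so 21 × 2 = 42 states.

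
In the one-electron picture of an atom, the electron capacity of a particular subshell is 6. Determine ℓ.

ℓ = 1

2(2ℓ+1) = 6 ⇒ 2ℓ+1 = 3 ⇒ ℓ = 1.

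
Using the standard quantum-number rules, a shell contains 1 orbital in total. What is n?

n = 1

n² = 1 ⇒ n = 1.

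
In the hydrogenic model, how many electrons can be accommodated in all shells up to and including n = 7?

Total orbitals = 1² + 2² + 3² + 4² + 5² + 6² + 7² = 140. Doubling for spin gives 280 electrons.

280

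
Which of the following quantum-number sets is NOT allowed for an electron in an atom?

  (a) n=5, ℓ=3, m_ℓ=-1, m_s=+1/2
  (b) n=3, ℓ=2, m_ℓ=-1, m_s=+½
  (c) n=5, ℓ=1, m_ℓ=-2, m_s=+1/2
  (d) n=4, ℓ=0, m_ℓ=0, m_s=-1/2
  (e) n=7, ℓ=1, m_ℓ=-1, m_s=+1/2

(c) has |m_ℓ| = 2 > ℓ = 1, violating −ℓ ≤ m_ℓ ≤ ℓ.
The remaining sets (a), (b), (d), (e) satisfy all four rules.

(c)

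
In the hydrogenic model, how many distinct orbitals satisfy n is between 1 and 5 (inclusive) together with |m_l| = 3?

For each n in the range, tally the orbitals obeying |m_l| = 3:
n=4 → 2; n=5 → 4.
Total orbitals: 2 + 4 = 6.

6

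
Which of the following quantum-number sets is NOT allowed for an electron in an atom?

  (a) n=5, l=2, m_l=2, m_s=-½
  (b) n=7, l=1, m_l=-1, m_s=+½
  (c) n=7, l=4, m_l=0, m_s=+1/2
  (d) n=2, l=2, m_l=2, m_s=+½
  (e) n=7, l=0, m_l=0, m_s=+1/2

(d) has l = 2 ≥ n = 2, violating 0 ≤ l ≤ n−1.
The remaining sets (a), (b), (c), (e) satisfy all four rules.

(d)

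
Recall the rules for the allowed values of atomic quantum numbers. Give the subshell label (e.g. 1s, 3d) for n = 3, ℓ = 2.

ℓ = 2 corresponds to the letter 'd', so the subshell is 3d.

3d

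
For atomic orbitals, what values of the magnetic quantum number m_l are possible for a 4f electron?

-3, -2, -1, 0, 1, 2, 3

The 4f subshell has l = 3, and m_l takes every integer from −l to +l. With l = 3 that gives the 7 values -3, -2, -1, 0, 1, 2, 3.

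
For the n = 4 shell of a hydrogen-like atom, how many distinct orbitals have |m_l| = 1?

6

The (l, m_l) pairs meeting |m_l| = 1 give: l=1 → 2; l=2 → 2; l=3 → 2.
Total orbitals: 2 + 2 + 2 = 6.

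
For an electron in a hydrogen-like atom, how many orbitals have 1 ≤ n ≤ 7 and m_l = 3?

10

Count contributing orbitals for each principal shell:
n=4 → 1; n=5 → 2; n=6 → 3; n=7 → 4.
Total orbitals: 1 + 2 + 3 + 4 = 10.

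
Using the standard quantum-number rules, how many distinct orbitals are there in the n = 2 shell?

The n = 2 shell contains n² = 2² = 4 orbitals.

4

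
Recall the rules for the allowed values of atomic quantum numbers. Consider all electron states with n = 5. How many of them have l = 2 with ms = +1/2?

With n = 5 the allowed l are 0, 1, …, 4.
The (l, ml) pairs meeting l = 2 give: l=2 → 5.
Orbitals: 5. With ms fixed to a single value there is one state per orbital, giving 5 states.

5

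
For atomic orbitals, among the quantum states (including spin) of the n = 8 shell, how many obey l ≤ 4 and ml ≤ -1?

20

For n = 8, l ranges over 0 … 7.
Orbitals with l ≤ 4 and ml ≤ -1, by l: l=1 → 1; l=2 → 2; l=3 → 3; l=4 → 4.
Orbitals: 1 + 2 + 3 + 4 = 10. Each orbital carries two spin states, so 10 × 2 = 20 states.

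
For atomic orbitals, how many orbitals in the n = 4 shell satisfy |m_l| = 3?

2

With n = 4 the allowed l are 0, 1, …, 3.
The (l, m_l) pairs meeting |m_l| = 3 give: l=3 → 2.
Total orbitals: 2.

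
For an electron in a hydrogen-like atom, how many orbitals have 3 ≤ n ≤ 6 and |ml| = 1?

28

For each n in the range, tally the orbitals obeying |ml| = 1:
n=3 → 4; n=4 → 6; n=5 → 8; n=6 → 10.
Total orbitals: 4 + 6 + 8 + 10 = 28.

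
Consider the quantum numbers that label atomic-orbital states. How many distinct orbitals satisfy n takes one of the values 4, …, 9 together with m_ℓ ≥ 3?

Treat each shell separately and count matching orbitals:
n=4 → 1; n=5 → 3; n=6 → 6; n=7 → 10; n=8 → 15; n=9 → 21.
Total orbitals: 1 + 3 + 6 + 10 + 15 + 21 = 56.

56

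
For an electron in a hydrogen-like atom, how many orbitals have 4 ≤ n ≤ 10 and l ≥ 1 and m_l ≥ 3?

84

Per-shell orbital counts meeting the constraint:
n=4 → 1; n=5 → 3; n=6 → 6; n=7 → 10; n=8 → 15; n=9 → 21; n=10 → 28.
Total orbitals: 1 + 3 + 6 + 10 + 15 + 21 + 28 = 84.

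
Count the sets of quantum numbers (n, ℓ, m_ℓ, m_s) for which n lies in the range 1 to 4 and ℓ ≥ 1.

52

Go shell by shell, enumerating (ℓ, m_ℓ) with ℓ ≥ 1:
n=2 → 3; n=3 → 8; n=4 → 15.
Orbitals: 3 + 8 + 15 = 26. Including both spin states (m_s = ±1/2) gives 2 × 26 = 52 states.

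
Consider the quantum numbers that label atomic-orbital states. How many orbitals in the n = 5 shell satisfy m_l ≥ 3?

Contributions: l=3 → 1; l=4 → 2.
Total orbitals: 1 + 2 = 3.

3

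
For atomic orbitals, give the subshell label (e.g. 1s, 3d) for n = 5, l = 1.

5p

l = 1 corresponds to the letter 'p', so the subshell is 5p.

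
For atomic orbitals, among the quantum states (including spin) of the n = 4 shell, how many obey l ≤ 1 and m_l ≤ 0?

6

With n = 4 the allowed l are 0, 1, …, 3.
Per l-value: l=0 → 1; l=1 → 2.
Orbitals: 1 + 2 = 3. Each orbital carries two spin states, so 3 × 2 = 6 states.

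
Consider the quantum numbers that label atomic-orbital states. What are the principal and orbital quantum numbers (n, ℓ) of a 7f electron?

The leading integer gives n = 7; the letter 'f' means ℓ = 3.

n = 7, ℓ = 3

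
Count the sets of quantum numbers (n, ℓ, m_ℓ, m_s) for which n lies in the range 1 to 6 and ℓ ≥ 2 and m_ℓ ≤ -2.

Treat each shell separately and count matching orbitals:
n=3 → 1; n=4 → 3; n=5 → 6; n=6 → 10.
Orbitals: 1 + 3 + 6 + 10 = 20. Including both spin states (m_s = ±1/2) gives 2 × 20 = 40 states.

40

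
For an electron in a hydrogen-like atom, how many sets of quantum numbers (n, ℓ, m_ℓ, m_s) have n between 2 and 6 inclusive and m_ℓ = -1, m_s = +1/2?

15

For each n in the range, tally the orbitals obeying m_ℓ = -1:
n=2 → 1; n=3 → 2; n=4 → 3; n=5 → 4; n=6 → 5.
Orbitals: 1 + 2 + 3 + 4 + 5 = 15. With m_s fixed to +1/2 there is one state per orbital, so 15 states.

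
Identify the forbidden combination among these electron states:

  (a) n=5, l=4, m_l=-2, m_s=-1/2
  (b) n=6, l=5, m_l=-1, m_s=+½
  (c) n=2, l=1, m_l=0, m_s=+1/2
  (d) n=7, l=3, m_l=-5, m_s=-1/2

(d)

(d) has |m_l| = 5 > l = 3, violating −l ≤ m_l ≤ l.
The remaining sets (a), (b), (c) satisfy all four rules.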